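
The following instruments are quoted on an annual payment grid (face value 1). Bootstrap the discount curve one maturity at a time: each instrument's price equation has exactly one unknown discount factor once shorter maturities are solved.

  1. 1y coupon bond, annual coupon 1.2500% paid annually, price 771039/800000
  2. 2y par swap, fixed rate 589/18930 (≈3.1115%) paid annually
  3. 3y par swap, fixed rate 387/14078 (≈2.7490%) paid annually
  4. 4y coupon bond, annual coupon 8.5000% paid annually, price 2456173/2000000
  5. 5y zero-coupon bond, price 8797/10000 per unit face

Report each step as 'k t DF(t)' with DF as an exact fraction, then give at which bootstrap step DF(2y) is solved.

step 1 [1y] bond c/1=1/80: DF=(771039/800000 − 1/80·(0))/(1+1/80) = 9519/10000 ≈ 0.951900
step 2 [2y] swap r/1=589/18930: DF=(1 − 589/18930·(0.951900))/(1+589/18930) = 9411/10000 ≈ 0.941100
step 3 [3y] swap r/1=387/14078: DF=(1 − 387/14078·(0.951900+0.941100))/(1+387/14078) = 4613/5000 ≈ 0.922600
step 4 [4y] bond c/1=17/200: DF=(2456173/2000000 − 17/200·(0.951900+0.941100+0.922600))/(1+17/200) = 9113/10000 ≈ 0.911300
step 5 [5y] zero: DF = P = 8797/10000 ≈ 0.879700

1 1 9519/10000
2 2 9411/10000
3 3 4613/5000
4 4 9113/10000
5 5 8797/10000
DF(2y) is solved at step 2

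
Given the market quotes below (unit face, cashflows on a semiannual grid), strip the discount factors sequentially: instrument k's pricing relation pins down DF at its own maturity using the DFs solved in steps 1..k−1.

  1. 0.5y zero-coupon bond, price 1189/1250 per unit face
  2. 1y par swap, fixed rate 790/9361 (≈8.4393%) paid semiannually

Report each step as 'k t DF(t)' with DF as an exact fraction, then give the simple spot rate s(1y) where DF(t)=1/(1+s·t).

step 1 [0.5y] zero: DF = P = 1189/1250 ≈ 0.951200
step 2 [1y] swap r/2=395/9361: DF=(1 − 395/9361·(0.951200))/(1+395/9361) = 921/1000 ≈ 0.921000

1 1/2 1189/1250
2 1 921/1000
s(1y) = (1/(921/1000) − 1)/(1) = 79/921 ≈ 8.5776%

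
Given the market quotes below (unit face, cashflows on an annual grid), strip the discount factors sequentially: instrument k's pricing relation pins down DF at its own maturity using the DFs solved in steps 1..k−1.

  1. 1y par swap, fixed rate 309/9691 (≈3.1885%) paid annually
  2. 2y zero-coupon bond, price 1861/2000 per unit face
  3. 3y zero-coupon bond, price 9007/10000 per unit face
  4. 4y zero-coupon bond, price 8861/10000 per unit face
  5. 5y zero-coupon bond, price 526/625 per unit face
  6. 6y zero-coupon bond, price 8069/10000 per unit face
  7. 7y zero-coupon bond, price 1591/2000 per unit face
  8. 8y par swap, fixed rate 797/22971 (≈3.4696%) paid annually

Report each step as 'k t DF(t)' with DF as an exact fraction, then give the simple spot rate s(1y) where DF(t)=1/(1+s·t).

1 1 9691/10000
2 2 1861/2000
3 3 9007/10000
4 4 8861/10000
5 5 526/625
6 6 8069/10000
7 7 1591/2000
8 8 7609/10000
s(1y) = (1/(9691/10000) − 1)/(1) = 309/9691 ≈ 3.1885%

step 1 [1y] swap r/1=309/9691: DF=(1 − 309/9691·(0))/(1+309/9691) = 9691/10000 ≈ 0.969100
step 2 [2y] zero: DF = P = 1861/2000 ≈ 0.930500
step 3 [3y] zero: DF = P = 9007/10000 ≈ 0.900700
step 4 [4y] zero: DF = P = 8861/10000 ≈ 0.886100
step 5 [5y] zero: DF = P = 526/625 ≈ 0.841600
step 6 [6y] zero: DF = P = 8069/10000 ≈ 0.806900
step 7 [7y] zero: DF = P = 1591/2000 ≈ 0.795500
step 8 [8y] swap r/1=797/22971: DF=(1 − 797/22971·(0.969100+0.930500+0.900700+0.886100+0.841600+0.806900+0.795500))/(1+797/22971) = 7609/10000 ≈ 0.760900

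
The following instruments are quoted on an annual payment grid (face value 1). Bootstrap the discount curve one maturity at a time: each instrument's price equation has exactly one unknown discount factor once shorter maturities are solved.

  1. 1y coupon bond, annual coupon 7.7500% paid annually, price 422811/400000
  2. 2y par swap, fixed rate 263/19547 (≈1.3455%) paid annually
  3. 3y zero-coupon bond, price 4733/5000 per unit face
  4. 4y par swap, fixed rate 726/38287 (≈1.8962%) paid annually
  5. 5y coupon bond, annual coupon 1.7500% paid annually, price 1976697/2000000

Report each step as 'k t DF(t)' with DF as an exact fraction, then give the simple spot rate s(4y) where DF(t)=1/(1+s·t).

1 1 981/1000
2 2 9737/10000
3 3 4733/5000
4 4 4637/5000
5 5 1811/2000
s(4y) = (1/(4637/5000) − 1)/(4) = 363/18548 ≈ 1.9571%

step 1 [1y] bond c/1=31/400: DF=(422811/400000 − 31/400·(0))/(1+31/400) = 981/1000 ≈ 0.981000
step 2 [2y] swap r/1=263/19547: DF=(1 − 263/19547·(0.981000))/(1+263/19547) = 9737/10000 ≈ 0.973700
step 3 [3y] zero: DF = P = 4733/5000 ≈ 0.946600
step 4 [4y] swap r/1=726/38287: DF=(1 − 726/38287·(0.981000+0.973700+0.946600))/(1+726/38287) = 4637/5000 ≈ 0.927400
step 5 [5y] bond c/1=7/400: DF=(1976697/2000000 − 7/400·(0.981000+0.973700+0.946600+0.927400))/(1+7/400) = 1811/2000 ≈ 0.905500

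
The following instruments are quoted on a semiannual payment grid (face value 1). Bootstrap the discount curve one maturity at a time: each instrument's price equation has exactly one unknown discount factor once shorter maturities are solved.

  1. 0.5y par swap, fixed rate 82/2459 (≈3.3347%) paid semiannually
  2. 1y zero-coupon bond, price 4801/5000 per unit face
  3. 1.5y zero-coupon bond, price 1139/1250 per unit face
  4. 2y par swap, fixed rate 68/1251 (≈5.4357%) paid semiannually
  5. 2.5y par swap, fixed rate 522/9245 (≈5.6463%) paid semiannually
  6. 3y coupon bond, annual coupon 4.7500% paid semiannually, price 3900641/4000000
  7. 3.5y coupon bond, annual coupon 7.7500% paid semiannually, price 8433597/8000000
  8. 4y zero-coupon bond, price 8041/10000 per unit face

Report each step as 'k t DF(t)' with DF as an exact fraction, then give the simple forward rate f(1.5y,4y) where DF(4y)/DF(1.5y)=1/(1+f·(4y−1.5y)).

step 1 [0.5y] swap r/2=41/2459: DF=(1 − 41/2459·(0))/(1+41/2459) = 2459/2500 ≈ 0.983600
step 2 [1y] zero: DF = P = 4801/5000 ≈ 0.960200
step 3 [1.5y] zero: DF = P = 1139/1250 ≈ 0.911200
step 4 [2y] swap r/2=34/1251: DF=(1 − 34/1251·(0.983600+0.960200+0.911200))/(1+34/1251) = 449/500 ≈ 0.898000
step 5 [2.5y] swap r/2=261/9245: DF=(1 − 261/9245·(0.983600+0.960200+0.911200+0.898000))/(1+261/9245) = 1739/2000 ≈ 0.869500
step 6 [3y] bond c/2=19/800: DF=(3900641/4000000 − 19/800·(0.983600+0.960200+0.911200+0.898000+0.869500))/(1+19/800) = 8453/10000 ≈ 0.845300
step 7 [3.5y] bond c/2=31/800: DF=(8433597/8000000 − 31/800·(0.983600+0.960200+0.911200+0.898000+0.869500+0.845300))/(1+31/800) = 8109/10000 ≈ 0.810900
step 8 [4y] zero: DF = P = 8041/10000 ≈ 0.804100

1 1/2 2459/2500
2 1 4801/5000
3 3/2 1139/1250
4 2 449/500
5 5/2 1739/2000
6 3 8453/10000
7 7/2 8109/10000
8 4 8041/10000
f(1.5y,4y) = ((1139/1250)/(8041/10000) − 1)/(5/2) = 126/2365 ≈ 5.3277%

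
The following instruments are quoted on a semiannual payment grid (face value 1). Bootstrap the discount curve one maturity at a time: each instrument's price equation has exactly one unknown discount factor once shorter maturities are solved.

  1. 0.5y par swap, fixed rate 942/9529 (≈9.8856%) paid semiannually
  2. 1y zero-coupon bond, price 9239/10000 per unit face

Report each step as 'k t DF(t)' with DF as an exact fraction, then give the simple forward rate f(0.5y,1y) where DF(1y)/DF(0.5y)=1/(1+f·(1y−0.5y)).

1 1/2 9529/10000
2 1 9239/10000
f(0.5y,1y) = ((9529/10000)/(9239/10000) − 1)/(1/2) = 580/9239 ≈ 6.2777%

step 1 [0.5y] swap r/2=471/9529: DF=(1 − 471/9529·(0))/(1+471/9529) = 9529/10000 ≈ 0.952900
step 2 [1y] zero: DF = P = 9239/10000 ≈ 0.923900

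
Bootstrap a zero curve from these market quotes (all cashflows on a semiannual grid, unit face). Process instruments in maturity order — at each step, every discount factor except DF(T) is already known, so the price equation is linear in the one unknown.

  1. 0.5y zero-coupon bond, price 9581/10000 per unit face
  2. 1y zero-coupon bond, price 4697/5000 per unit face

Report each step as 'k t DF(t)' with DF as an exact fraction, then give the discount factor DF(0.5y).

step 1 [0.5y] zero: DF = P = 9581/10000 ≈ 0.958100
step 2 [1y] zero: DF = P = 4697/5000 ≈ 0.939400

1 1/2 9581/10000
2 1 4697/5000
DF(0.5y) = 9581/10000 ≈ 0.958100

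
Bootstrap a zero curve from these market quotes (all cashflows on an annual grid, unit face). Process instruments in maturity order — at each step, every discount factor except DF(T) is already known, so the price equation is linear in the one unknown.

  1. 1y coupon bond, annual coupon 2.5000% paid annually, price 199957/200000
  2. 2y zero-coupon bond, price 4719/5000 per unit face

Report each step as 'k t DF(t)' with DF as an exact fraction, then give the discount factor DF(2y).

1 1 4877/5000
2 2 4719/5000
DF(2y) = 4719/5000 ≈ 0.943800

step 1 [1y] bond c/1=1/40: DF=(199957/200000 − 1/40·(0))/(1+1/40) = 4877/5000 ≈ 0.975400
step 2 [2y] zero: DF = P = 4719/5000 ≈ 0.943800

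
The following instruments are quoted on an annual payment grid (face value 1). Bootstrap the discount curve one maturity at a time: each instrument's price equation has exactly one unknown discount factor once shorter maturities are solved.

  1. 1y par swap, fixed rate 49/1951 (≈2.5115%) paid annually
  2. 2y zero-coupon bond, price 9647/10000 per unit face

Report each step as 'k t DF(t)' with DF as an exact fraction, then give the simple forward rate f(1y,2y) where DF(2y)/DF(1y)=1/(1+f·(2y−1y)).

1 1 1951/2000
2 2 9647/10000
f(1y,2y) = ((1951/2000)/(9647/10000) − 1)/(1) = 108/9647 ≈ 1.1195%

step 1 [1y] swap r/1=49/1951: DF=(1 − 49/1951·(0))/(1+49/1951) = 1951/2000 ≈ 0.975500
step 2 [2y] zero: DF = P = 9647/10000 ≈ 0.964700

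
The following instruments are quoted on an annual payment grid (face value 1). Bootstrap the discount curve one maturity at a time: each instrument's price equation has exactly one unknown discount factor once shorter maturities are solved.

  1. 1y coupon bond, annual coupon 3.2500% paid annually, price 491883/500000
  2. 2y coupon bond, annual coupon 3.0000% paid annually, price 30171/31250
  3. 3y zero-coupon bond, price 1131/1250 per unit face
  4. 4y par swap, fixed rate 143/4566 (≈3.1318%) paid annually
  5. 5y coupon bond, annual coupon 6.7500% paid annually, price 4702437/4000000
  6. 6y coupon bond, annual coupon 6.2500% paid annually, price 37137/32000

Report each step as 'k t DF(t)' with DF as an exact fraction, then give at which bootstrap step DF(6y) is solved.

1 1 1191/1250
2 2 1137/1250
3 3 1131/1250
4 4 1107/1250
5 5 8703/10000
6 6 4131/5000
DF(6y) is solved at step 6

step 1 [1y] bond c/1=13/400: DF=(491883/500000 − 13/400·(0))/(1+13/400) = 1191/1250 ≈ 0.952800
step 2 [2y] bond c/1=3/100: DF=(30171/31250 − 3/100·(0.952800))/(1+3/100) = 1137/1250 ≈ 0.909600
step 3 [3y] zero: DF = P = 1131/1250 ≈ 0.904800
step 4 [4y] swap r/1=143/4566: DF=(1 − 143/4566·(0.952800+0.909600+0.904800))/(1+143/4566) = 1107/1250 ≈ 0.885600
step 5 [5y] bond c/1=27/400: DF=(4702437/4000000 − 27/400·(0.952800+0.909600+0.904800+0.885600))/(1+27/400) = 8703/10000 ≈ 0.870300
step 6 [6y] bond c/1=1/16: DF=(37137/32000 − 1/16·(0.952800+0.909600+0.904800+0.885600+0.870300))/(1+1/16) = 4131/5000 ≈ 0.826200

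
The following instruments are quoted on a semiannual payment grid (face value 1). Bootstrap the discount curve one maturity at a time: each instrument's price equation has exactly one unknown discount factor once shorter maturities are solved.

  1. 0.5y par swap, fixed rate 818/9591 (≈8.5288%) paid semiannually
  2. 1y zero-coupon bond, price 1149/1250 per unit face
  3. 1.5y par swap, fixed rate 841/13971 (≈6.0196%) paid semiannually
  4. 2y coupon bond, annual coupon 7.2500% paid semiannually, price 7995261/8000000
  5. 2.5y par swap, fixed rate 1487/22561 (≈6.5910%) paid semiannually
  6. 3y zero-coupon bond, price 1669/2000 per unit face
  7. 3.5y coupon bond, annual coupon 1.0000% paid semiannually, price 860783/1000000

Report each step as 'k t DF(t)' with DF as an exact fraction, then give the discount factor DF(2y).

1 1/2 9591/10000
2 1 1149/1250
3 3/2 9159/10000
4 2 8667/10000
5 5/2 8513/10000
6 3 1669/2000
7 7/2 8299/10000
DF(2y) = 8667/10000 ≈ 0.866700

step 1 [0.5y] swap r/2=409/9591: DF=(1 − 409/9591·(0))/(1+409/9591) = 9591/10000 ≈ 0.959100
step 2 [1y] zero: DF = P = 1149/1250 ≈ 0.919200
step 3 [1.5y] swap r/2=841/27942: DF=(1 − 841/27942·(0.959100+0.919200))/(1+841/27942) = 9159/10000 ≈ 0.915900
step 4 [2y] bond c/2=29/800: DF=(7995261/8000000 − 29/800·(0.959100+0.919200+0.915900))/(1+29/800) = 8667/10000 ≈ 0.866700
step 5 [2.5y] swap r/2=1487/45122: DF=(1 − 1487/45122·(0.959100+0.919200+0.915900+0.866700))/(1+1487/45122) = 8513/10000 ≈ 0.851300
step 6 [3y] zero: DF = P = 1669/2000 ≈ 0.834500
step 7 [3.5y] bond c/2=1/200: DF=(860783/1000000 − 1/200·(0.959100+0.919200+0.915900+0.866700+0.851300+0.834500))/(1+1/200) = 8299/10000 ≈ 0.829900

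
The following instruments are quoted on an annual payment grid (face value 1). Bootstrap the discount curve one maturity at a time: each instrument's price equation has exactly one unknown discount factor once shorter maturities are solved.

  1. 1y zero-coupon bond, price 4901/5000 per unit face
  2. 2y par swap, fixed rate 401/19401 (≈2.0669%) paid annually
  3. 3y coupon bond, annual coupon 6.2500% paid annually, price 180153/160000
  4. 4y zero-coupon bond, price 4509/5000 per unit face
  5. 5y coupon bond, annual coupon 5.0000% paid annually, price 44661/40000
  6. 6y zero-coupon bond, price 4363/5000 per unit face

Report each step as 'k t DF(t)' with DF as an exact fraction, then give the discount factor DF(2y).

step 1 [1y] zero: DF = P = 4901/5000 ≈ 0.980200
step 2 [2y] swap r/1=401/19401: DF=(1 − 401/19401·(0.980200))/(1+401/19401) = 9599/10000 ≈ 0.959900
step 3 [3y] bond c/1=1/16: DF=(180153/160000 − 1/16·(0.980200+0.959900))/(1+1/16) = 591/625 ≈ 0.945600
step 4 [4y] zero: DF = P = 4509/5000 ≈ 0.901800
step 5 [5y] bond c/1=1/20: DF=(44661/40000 − 1/20·(0.980200+0.959900+0.945600+0.901800))/(1+1/20) = 883/1000 ≈ 0.883000
step 6 [6y] zero: DF = P = 4363/5000 ≈ 0.872600

1 1 4901/5000
2 2 9599/10000
3 3 591/625
4 4 4509/5000
5 5 883/1000
6 6 4363/5000
DF(2y) = 9599/10000 ≈ 0.959900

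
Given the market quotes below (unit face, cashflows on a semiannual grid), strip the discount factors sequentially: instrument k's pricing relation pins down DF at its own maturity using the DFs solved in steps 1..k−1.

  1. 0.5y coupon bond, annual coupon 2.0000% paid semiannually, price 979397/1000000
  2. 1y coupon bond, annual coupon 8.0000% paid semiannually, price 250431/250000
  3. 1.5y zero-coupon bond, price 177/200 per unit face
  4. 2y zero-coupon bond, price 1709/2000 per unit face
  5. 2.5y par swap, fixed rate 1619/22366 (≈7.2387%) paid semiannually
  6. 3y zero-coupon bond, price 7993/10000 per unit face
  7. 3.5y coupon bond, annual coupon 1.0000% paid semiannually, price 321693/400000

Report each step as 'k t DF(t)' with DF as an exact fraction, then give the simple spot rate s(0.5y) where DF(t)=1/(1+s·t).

1 1/2 9697/10000
2 1 9259/10000
3 3/2 177/200
4 2 1709/2000
5 5/2 8381/10000
6 3 7993/10000
7 7/2 387/500
s(0.5y) = (1/(9697/10000) − 1)/(1/2) = 606/9697 ≈ 6.2494%

step 1 [0.5y] bond c/2=1/100: DF=(979397/1000000 − 1/100·(0))/(1+1/100) = 9697/10000 ≈ 0.969700
step 2 [1y] bond c/2=1/25: DF=(250431/250000 − 1/25·(0.969700))/(1+1/25) = 9259/10000 ≈ 0.925900
step 3 [1.5y] zero: DF = P = 177/200 ≈ 0.885000
step 4 [2y] zero: DF = P = 1709/2000 ≈ 0.854500
step 5 [2.5y] swap r/2=1619/44732: DF=(1 − 1619/44732·(0.969700+0.925900+0.885000+0.854500))/(1+1619/44732) = 8381/10000 ≈ 0.838100
step 6 [3y] zero: DF = P = 7993/10000 ≈ 0.799300
step 7 [3.5y] bond c/2=1/200: DF=(321693/400000 − 1/200·(0.969700+0.925900+0.885000+0.854500+0.838100+0.799300))/(1+1/200) = 387/500 ≈ 0.774000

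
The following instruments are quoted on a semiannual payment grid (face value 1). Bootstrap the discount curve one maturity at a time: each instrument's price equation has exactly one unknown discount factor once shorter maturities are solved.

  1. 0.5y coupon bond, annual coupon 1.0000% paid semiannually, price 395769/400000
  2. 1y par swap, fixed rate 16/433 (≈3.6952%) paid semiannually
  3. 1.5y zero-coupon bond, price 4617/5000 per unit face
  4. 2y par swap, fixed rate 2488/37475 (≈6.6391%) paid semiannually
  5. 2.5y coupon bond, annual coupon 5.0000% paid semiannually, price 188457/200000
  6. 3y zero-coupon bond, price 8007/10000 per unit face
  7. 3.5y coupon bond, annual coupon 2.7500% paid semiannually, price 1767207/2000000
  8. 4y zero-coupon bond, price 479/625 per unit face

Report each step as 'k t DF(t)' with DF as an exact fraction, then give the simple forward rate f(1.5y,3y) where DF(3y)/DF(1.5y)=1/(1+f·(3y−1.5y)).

1 1/2 1969/2000
2 1 241/250
3 3/2 4617/5000
4 2 2189/2500
5 5/2 8279/10000
6 3 8007/10000
7 7/2 7987/10000
8 4 479/625
f(1.5y,3y) = ((4617/5000)/(8007/10000) − 1)/(3/2) = 818/8007 ≈ 10.2161%

step 1 [0.5y] bond c/2=1/200: DF=(395769/400000 − 1/200·(0))/(1+1/200) = 1969/2000 ≈ 0.984500
step 2 [1y] swap r/2=8/433: DF=(1 − 8/433·(0.984500))/(1+8/433) = 241/250 ≈ 0.964000
step 3 [1.5y] zero: DF = P = 4617/5000 ≈ 0.923400
step 4 [2y] swap r/2=1244/37475: DF=(1 − 1244/37475·(0.984500+0.964000+0.923400))/(1+1244/37475) = 2189/2500 ≈ 0.875600
step 5 [2.5y] bond c/2=1/40: DF=(188457/200000 − 1/40·(0.984500+0.964000+0.923400+0.875600))/(1+1/40) = 8279/10000 ≈ 0.827900
step 6 [3y] zero: DF = P = 8007/10000 ≈ 0.800700
step 7 [3.5y] bond c/2=11/800: DF=(1767207/2000000 − 11/800·(0.984500+0.964000+0.923400+0.875600+0.827900+0.800700))/(1+11/800) = 7987/10000 ≈ 0.798700
step 8 [4y] zero: DF = P = 479/625 ≈ 0.766400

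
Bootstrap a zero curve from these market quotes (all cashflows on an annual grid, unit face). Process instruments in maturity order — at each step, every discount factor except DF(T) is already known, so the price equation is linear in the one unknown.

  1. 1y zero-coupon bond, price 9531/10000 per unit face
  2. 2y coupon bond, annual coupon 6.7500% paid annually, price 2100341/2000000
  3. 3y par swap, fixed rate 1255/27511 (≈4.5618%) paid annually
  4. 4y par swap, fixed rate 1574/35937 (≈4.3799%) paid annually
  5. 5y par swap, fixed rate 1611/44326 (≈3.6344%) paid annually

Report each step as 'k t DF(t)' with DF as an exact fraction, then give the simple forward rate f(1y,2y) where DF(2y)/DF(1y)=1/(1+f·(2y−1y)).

step 1 [1y] zero: DF = P = 9531/10000 ≈ 0.953100
step 2 [2y] bond c/1=27/400: DF=(2100341/2000000 − 27/400·(0.953100))/(1+27/400) = 1847/2000 ≈ 0.923500
step 3 [3y] swap r/1=1255/27511: DF=(1 − 1255/27511·(0.953100+0.923500))/(1+1255/27511) = 1749/2000 ≈ 0.874500
step 4 [4y] swap r/1=1574/35937: DF=(1 − 1574/35937·(0.953100+0.923500+0.874500))/(1+1574/35937) = 4213/5000 ≈ 0.842600
step 5 [5y] swap r/1=1611/44326: DF=(1 − 1611/44326·(0.953100+0.923500+0.874500+0.842600))/(1+1611/44326) = 8389/10000 ≈ 0.838900

1 1 9531/10000
2 2 1847/2000
3 3 1749/2000
4 4 4213/5000
5 5 8389/10000
f(1y,2y) = ((9531/10000)/(1847/2000) − 1)/(1) = 296/9235 ≈ 3.2052%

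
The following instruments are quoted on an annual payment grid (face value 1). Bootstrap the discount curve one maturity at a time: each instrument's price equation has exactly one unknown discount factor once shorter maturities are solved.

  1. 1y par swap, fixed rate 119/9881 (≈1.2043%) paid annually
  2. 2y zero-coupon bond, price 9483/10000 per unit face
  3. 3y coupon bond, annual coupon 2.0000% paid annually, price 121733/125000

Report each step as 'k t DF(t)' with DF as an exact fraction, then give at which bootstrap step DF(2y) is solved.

1 1 9881/10000
2 2 9483/10000
3 3 573/625
DF(2y) is solved at step 2

step 1 [1y] swap r/1=119/9881: DF=(1 − 119/9881·(0))/(1+119/9881) = 9881/10000 ≈ 0.988100
step 2 [2y] zero: DF = P = 9483/10000 ≈ 0.948300
step 3 [3y] bond c/1=1/50: DF=(121733/125000 − 1/50·(0.988100+0.948300))/(1+1/50) = 573/625 ≈ 0.916800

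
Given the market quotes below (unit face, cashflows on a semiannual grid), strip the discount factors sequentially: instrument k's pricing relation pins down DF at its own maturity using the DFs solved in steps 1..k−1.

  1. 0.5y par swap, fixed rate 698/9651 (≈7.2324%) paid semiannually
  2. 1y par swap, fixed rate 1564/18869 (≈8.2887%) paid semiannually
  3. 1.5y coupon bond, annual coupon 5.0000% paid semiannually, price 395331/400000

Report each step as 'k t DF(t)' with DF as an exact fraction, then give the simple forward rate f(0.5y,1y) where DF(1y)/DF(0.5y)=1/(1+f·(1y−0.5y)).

1 1/2 9651/10000
2 1 4609/5000
3 3/2 4591/5000
f(0.5y,1y) = ((9651/10000)/(4609/5000) − 1)/(1/2) = 433/4609 ≈ 9.3947%

step 1 [0.5y] swap r/2=349/9651: DF=(1 − 349/9651·(0))/(1+349/9651) = 9651/10000 ≈ 0.965100
step 2 [1y] swap r/2=782/18869: DF=(1 − 782/18869·(0.965100))/(1+782/18869) = 4609/5000 ≈ 0.921800
step 3 [1.5y] bond c/2=1/40: DF=(395331/400000 − 1/40·(0.965100+0.921800))/(1+1/40) = 4591/5000 ≈ 0.918200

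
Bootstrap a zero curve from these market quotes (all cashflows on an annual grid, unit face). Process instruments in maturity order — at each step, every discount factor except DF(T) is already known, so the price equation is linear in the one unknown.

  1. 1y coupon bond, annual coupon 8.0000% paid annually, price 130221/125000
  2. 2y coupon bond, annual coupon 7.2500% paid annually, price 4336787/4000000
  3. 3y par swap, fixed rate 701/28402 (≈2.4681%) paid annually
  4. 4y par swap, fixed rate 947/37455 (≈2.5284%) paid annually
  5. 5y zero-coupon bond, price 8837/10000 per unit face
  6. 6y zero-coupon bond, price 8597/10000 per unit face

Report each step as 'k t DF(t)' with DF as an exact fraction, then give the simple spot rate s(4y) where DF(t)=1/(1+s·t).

1 1 4823/5000
2 2 9457/10000
3 3 9299/10000
4 4 9053/10000
5 5 8837/10000
6 6 8597/10000
s(4y) = (1/(9053/10000) − 1)/(4) = 947/36212 ≈ 2.6152%

step 1 [1y] bond c/1=2/25: DF=(130221/125000 − 2/25·(0))/(1+2/25) = 4823/5000 ≈ 0.964600
step 2 [2y] bond c/1=29/400: DF=(4336787/4000000 − 29/400·(0.964600))/(1+29/400) = 9457/10000 ≈ 0.945700
step 3 [3y] swap r/1=701/28402: DF=(1 − 701/28402·(0.964600+0.945700))/(1+701/28402) = 9299/10000 ≈ 0.929900
step 4 [4y] swap r/1=947/37455: DF=(1 − 947/37455·(0.964600+0.945700+0.929900))/(1+947/37455) = 9053/10000 ≈ 0.905300
step 5 [5y] zero: DF = P = 8837/10000 ≈ 0.883700
step 6 [6y] zero: DF = P = 8597/10000 ≈ 0.859700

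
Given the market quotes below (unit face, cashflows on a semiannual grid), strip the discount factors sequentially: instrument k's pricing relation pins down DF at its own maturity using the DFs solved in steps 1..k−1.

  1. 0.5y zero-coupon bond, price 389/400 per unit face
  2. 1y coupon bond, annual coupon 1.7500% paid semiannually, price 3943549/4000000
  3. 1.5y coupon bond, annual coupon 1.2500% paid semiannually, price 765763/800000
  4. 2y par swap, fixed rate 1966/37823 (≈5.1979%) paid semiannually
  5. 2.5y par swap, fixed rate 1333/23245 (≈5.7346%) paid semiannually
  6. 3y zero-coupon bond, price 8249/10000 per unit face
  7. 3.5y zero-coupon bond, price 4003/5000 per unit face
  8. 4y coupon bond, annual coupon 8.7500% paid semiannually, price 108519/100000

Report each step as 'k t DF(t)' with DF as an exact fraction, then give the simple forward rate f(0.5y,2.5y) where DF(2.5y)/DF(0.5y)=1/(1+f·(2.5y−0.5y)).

1 1/2 389/400
2 1 9689/10000
3 3/2 587/625
4 2 9017/10000
5 5/2 8667/10000
6 3 8249/10000
7 7/2 4003/5000
8 4 7767/10000
f(0.5y,2.5y) = ((389/400)/(8667/10000) − 1)/(2) = 529/8667 ≈ 6.1036%

step 1 [0.5y] zero: DF = P = 389/400 ≈ 0.972500
step 2 [1y] bond c/2=7/800: DF=(3943549/4000000 − 7/800·(0.972500))/(1+7/800) = 9689/10000 ≈ 0.968900
step 3 [1.5y] bond c/2=1/160: DF=(765763/800000 − 1/160·(0.972500+0.968900))/(1+1/160) = 587/625 ≈ 0.939200
step 4 [2y] swap r/2=983/37823: DF=(1 − 983/37823·(0.972500+0.968900+0.939200))/(1+983/37823) = 9017/10000 ≈ 0.901700
step 5 [2.5y] swap r/2=1333/46490: DF=(1 − 1333/46490·(0.972500+0.968900+0.939200+0.901700))/(1+1333/46490) = 8667/10000 ≈ 0.866700
step 6 [3y] zero: DF = P = 8249/10000 ≈ 0.824900
step 7 [3.5y] zero: DF = P = 4003/5000 ≈ 0.800600
step 8 [4y] bond c/2=7/160: DF=(108519/100000 − 7/160·(0.972500+0.968900+0.939200+0.901700+0.866700+0.824900+0.800600))/(1+7/160) = 7767/10000 ≈ 0.776700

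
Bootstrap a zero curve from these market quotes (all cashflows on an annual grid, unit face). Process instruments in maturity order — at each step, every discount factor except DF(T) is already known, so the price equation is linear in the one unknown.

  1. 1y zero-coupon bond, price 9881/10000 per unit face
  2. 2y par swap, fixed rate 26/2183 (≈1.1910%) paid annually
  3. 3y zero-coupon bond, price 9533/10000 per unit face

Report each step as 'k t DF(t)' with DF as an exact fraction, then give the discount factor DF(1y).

step 1 [1y] zero: DF = P = 9881/10000 ≈ 0.988100
step 2 [2y] swap r/1=26/2183: DF=(1 − 26/2183·(0.988100))/(1+26/2183) = 4883/5000 ≈ 0.976600
step 3 [3y] zero: DF = P = 9533/10000 ≈ 0.953300

1 1 9881/10000
2 2 4883/5000
3 3 9533/10000
DF(1y) = 9881/10000 ≈ 0.988100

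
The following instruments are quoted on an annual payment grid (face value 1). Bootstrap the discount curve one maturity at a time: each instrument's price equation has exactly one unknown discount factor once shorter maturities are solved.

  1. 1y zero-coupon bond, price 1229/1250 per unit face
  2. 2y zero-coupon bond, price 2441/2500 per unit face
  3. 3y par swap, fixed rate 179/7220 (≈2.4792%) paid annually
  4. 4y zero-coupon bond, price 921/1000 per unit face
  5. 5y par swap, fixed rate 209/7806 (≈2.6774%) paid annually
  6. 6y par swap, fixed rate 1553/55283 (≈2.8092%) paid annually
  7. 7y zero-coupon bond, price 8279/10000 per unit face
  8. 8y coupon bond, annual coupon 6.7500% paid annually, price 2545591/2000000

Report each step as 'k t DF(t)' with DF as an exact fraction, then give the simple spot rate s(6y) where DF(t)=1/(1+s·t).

1 1 1229/1250
2 2 2441/2500
3 3 2321/2500
4 4 921/1000
5 5 4373/5000
6 6 8447/10000
7 7 8279/10000
8 8 494/625
s(6y) = (1/(8447/10000) − 1)/(6) = 1553/50682 ≈ 3.0642%

step 1 [1y] zero: DF = P = 1229/1250 ≈ 0.983200
step 2 [2y] zero: DF = P = 2441/2500 ≈ 0.976400
step 3 [3y] swap r/1=179/7220: DF=(1 − 179/7220·(0.983200+0.976400))/(1+179/7220) = 2321/2500 ≈ 0.928400
step 4 [4y] zero: DF = P = 921/1000 ≈ 0.921000
step 5 [5y] swap r/1=209/7806: DF=(1 − 209/7806·(0.983200+0.976400+0.928400+0.921000))/(1+209/7806) = 4373/5000 ≈ 0.874600
step 6 [6y] swap r/1=1553/55283: DF=(1 − 1553/55283·(0.983200+0.976400+0.928400+0.921000+0.874600))/(1+1553/55283) = 8447/10000 ≈ 0.844700
step 7 [7y] zero: DF = P = 8279/10000 ≈ 0.827900
step 8 [8y] bond c/1=27/400: DF=(2545591/2000000 − 27/400·(0.983200+0.976400+0.928400+0.921000+0.874600+0.844700+0.827900))/(1+27/400) = 494/625 ≈ 0.790400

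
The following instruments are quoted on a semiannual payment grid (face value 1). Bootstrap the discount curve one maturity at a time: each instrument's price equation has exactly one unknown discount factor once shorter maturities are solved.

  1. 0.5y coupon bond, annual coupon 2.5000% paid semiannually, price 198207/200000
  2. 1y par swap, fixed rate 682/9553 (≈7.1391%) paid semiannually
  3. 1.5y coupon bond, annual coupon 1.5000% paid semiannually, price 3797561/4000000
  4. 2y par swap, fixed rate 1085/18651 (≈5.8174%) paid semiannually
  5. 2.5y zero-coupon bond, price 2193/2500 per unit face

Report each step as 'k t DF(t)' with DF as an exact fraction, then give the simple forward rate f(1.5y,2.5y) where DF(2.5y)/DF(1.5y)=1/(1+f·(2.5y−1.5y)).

step 1 [0.5y] bond c/2=1/80: DF=(198207/200000 − 1/80·(0))/(1+1/80) = 2447/2500 ≈ 0.978800
step 2 [1y] swap r/2=341/9553: DF=(1 − 341/9553·(0.978800))/(1+341/9553) = 4659/5000 ≈ 0.931800
step 3 [1.5y] bond c/2=3/400: DF=(3797561/4000000 − 3/400·(0.978800+0.931800))/(1+3/400) = 9281/10000 ≈ 0.928100
step 4 [2y] swap r/2=1085/37302: DF=(1 − 1085/37302·(0.978800+0.931800+0.928100))/(1+1085/37302) = 1783/2000 ≈ 0.891500
step 5 [2.5y] zero: DF = P = 2193/2500 ≈ 0.877200

1 1/2 2447/2500
2 1 4659/5000
3 3/2 9281/10000
4 2 1783/2000
5 5/2 2193/2500
f(1.5y,2.5y) = ((9281/10000)/(2193/2500) − 1)/(1) = 509/8772 ≈ 5.8026%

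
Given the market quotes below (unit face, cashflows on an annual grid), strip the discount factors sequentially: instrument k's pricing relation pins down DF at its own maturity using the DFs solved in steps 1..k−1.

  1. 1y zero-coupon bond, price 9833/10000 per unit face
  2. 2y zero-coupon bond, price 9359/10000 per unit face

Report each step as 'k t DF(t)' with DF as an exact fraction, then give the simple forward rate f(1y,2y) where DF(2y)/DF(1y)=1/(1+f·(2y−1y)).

1 1 9833/10000
2 2 9359/10000
f(1y,2y) = ((9833/10000)/(9359/10000) − 1)/(1) = 474/9359 ≈ 5.0646%

step 1 [1y] zero: DF = P = 9833/10000 ≈ 0.983300
step 2 [2y] zero: DF = P = 9359/10000 ≈ 0.935900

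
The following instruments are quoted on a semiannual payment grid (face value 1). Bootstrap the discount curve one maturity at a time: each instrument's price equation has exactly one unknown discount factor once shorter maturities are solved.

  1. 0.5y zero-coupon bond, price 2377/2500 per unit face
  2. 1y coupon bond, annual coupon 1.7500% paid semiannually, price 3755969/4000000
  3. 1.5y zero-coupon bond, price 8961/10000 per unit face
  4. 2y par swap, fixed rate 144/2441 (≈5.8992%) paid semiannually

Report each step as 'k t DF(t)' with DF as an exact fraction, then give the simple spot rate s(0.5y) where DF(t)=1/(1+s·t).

1 1/2 2377/2500
2 1 4613/5000
3 3/2 8961/10000
4 2 223/250
s(0.5y) = (1/(2377/2500) − 1)/(1/2) = 246/2377 ≈ 10.3492%

step 1 [0.5y] zero: DF = P = 2377/2500 ≈ 0.950800
step 2 [1y] bond c/2=7/800: DF=(3755969/4000000 − 7/800·(0.950800))/(1+7/800) = 4613/5000 ≈ 0.922600
step 3 [1.5y] zero: DF = P = 8961/10000 ≈ 0.896100
step 4 [2y] swap r/2=72/2441: DF=(1 − 72/2441·(0.950800+0.922600+0.896100))/(1+72/2441) = 223/250 ≈ 0.892000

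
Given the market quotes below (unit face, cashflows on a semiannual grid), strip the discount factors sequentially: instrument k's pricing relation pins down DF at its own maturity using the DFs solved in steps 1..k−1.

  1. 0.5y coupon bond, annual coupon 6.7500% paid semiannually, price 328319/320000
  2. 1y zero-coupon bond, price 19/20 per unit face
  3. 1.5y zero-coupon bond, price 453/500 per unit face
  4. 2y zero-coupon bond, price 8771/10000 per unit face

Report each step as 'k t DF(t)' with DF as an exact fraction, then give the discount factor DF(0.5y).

1 1/2 397/400
2 1 19/20
3 3/2 453/500
4 2 8771/10000
DF(0.5y) = 397/400 ≈ 0.992500

step 1 [0.5y] bond c/2=27/800: DF=(328319/320000 − 27/800·(0))/(1+27/800) = 397/400 ≈ 0.992500
step 2 [1y] zero: DF = P = 19/20 ≈ 0.950000
step 3 [1.5y] zero: DF = P = 453/500 ≈ 0.906000
step 4 [2y] zero: DF = P = 8771/10000 ≈ 0.877100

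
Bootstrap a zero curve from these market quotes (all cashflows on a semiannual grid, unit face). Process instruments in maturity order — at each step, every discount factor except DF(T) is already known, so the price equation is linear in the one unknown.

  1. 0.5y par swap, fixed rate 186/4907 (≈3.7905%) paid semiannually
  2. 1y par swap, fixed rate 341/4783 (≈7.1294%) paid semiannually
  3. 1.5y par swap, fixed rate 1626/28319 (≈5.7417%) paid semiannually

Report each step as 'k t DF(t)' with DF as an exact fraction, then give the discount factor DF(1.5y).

1 1/2 4907/5000
2 1 4659/5000
3 3/2 9187/10000
DF(1.5y) = 9187/10000 ≈ 0.918700

step 1 [0.5y] swap r/2=93/4907: DF=(1 − 93/4907·(0))/(1+93/4907) = 4907/5000 ≈ 0.981400
step 2 [1y] swap r/2=341/9566: DF=(1 − 341/9566·(0.981400))/(1+341/9566) = 4659/5000 ≈ 0.931800
step 3 [1.5y] swap r/2=813/28319: DF=(1 − 813/28319·(0.981400+0.931800))/(1+813/28319) = 9187/10000 ≈ 0.918700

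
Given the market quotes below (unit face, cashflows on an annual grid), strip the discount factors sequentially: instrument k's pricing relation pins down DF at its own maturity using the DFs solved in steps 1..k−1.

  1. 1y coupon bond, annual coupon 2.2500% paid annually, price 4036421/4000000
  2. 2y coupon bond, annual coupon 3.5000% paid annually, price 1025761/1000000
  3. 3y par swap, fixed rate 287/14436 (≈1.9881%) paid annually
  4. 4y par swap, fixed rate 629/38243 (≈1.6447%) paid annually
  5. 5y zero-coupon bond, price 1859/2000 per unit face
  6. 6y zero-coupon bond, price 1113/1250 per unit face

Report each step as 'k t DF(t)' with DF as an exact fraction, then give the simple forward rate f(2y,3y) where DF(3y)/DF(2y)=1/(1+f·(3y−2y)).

step 1 [1y] bond c/1=9/400: DF=(4036421/4000000 − 9/400·(0))/(1+9/400) = 9869/10000 ≈ 0.986900
step 2 [2y] bond c/1=7/200: DF=(1025761/1000000 − 7/200·(0.986900))/(1+7/200) = 9577/10000 ≈ 0.957700
step 3 [3y] swap r/1=287/14436: DF=(1 − 287/14436·(0.986900+0.957700))/(1+287/14436) = 4713/5000 ≈ 0.942600
step 4 [4y] swap r/1=629/38243: DF=(1 − 629/38243·(0.986900+0.957700+0.942600))/(1+629/38243) = 9371/10000 ≈ 0.937100
step 5 [5y] zero: DF = P = 1859/2000 ≈ 0.929500
step 6 [6y] zero: DF = P = 1113/1250 ≈ 0.890400

1 1 9869/10000
2 2 9577/10000
3 3 4713/5000
4 4 9371/10000
5 5 1859/2000
6 6 1113/1250
f(2y,3y) = ((9577/10000)/(4713/5000) − 1)/(1) = 151/9426 ≈ 1.6020%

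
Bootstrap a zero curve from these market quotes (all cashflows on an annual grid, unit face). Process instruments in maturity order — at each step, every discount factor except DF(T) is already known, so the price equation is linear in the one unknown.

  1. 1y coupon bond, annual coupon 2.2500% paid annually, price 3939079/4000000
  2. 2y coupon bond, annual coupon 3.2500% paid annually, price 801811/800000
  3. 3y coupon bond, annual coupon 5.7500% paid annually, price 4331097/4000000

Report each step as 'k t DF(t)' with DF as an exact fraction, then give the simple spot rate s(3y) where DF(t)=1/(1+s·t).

step 1 [1y] bond c/1=9/400: DF=(3939079/4000000 − 9/400·(0))/(1+9/400) = 9631/10000 ≈ 0.963100
step 2 [2y] bond c/1=13/400: DF=(801811/800000 − 13/400·(0.963100))/(1+13/400) = 2351/2500 ≈ 0.940400
step 3 [3y] bond c/1=23/400: DF=(4331097/4000000 − 23/400·(0.963100+0.940400))/(1+23/400) = 2301/2500 ≈ 0.920400

1 1 9631/10000
2 2 2351/2500
3 3 2301/2500
s(3y) = (1/(2301/2500) − 1)/(3) = 199/6903 ≈ 2.8828%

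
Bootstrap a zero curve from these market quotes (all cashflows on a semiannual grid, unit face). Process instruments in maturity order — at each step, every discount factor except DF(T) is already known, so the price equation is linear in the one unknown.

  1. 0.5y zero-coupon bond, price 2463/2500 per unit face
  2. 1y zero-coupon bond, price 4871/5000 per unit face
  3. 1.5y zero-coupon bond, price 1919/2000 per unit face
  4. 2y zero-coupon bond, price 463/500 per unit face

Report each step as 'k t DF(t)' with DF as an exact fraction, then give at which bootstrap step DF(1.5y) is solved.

step 1 [0.5y] zero: DF = P = 2463/2500 ≈ 0.985200
step 2 [1y] zero: DF = P = 4871/5000 ≈ 0.974200
step 3 [1.5y] zero: DF = P = 1919/2000 ≈ 0.959500
step 4 [2y] zero: DF = P = 463/500 ≈ 0.926000

1 1/2 2463/2500
2 1 4871/5000
3 3/2 1919/2000
4 2 463/500
DF(1.5y) is solved at step 3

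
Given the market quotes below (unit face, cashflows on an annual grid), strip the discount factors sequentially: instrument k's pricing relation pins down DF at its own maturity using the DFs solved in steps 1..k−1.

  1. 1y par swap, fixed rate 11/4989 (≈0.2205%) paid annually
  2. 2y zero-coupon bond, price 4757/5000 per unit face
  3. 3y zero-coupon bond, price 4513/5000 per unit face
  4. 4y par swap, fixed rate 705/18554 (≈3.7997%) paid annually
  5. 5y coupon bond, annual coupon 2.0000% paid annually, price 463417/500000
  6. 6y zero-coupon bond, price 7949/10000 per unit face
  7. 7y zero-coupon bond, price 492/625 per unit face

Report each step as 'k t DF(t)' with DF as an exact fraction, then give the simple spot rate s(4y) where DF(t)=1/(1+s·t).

step 1 [1y] swap r/1=11/4989: DF=(1 − 11/4989·(0))/(1+11/4989) = 4989/5000 ≈ 0.997800
step 2 [2y] zero: DF = P = 4757/5000 ≈ 0.951400
step 3 [3y] zero: DF = P = 4513/5000 ≈ 0.902600
step 4 [4y] swap r/1=705/18554: DF=(1 − 705/18554·(0.997800+0.951400+0.902600))/(1+705/18554) = 859/1000 ≈ 0.859000
step 5 [5y] bond c/1=1/50: DF=(463417/500000 − 1/50·(0.997800+0.951400+0.902600+0.859000))/(1+1/50) = 8359/10000 ≈ 0.835900
step 6 [6y] zero: DF = P = 7949/10000 ≈ 0.794900
step 7 [7y] zero: DF = P = 492/625 ≈ 0.787200

1 1 4989/5000
2 2 4757/5000
3 3 4513/5000
4 4 859/1000
5 5 8359/10000
6 6 7949/10000
7 7 492/625
s(4y) = (1/(859/1000) − 1)/(4) = 141/3436 ≈ 4.1036%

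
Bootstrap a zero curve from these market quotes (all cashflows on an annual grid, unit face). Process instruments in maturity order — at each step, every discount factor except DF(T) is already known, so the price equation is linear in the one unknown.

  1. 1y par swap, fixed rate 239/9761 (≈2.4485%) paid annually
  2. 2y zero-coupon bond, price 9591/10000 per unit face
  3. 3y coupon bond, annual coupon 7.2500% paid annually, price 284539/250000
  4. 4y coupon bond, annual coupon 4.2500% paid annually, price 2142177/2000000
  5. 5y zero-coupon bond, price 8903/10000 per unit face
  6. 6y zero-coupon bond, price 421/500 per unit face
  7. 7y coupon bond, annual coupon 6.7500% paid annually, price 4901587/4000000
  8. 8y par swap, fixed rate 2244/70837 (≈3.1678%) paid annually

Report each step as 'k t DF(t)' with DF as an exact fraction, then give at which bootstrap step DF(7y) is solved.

1 1 9761/10000
2 2 9591/10000
3 3 1163/1250
4 4 4553/5000
5 5 8903/10000
6 6 421/500
7 7 1999/2500
8 8 1939/2500
DF(7y) is solved at step 7

step 1 [1y] swap r/1=239/9761: DF=(1 − 239/9761·(0))/(1+239/9761) = 9761/10000 ≈ 0.976100
step 2 [2y] zero: DF = P = 9591/10000 ≈ 0.959100
step 3 [3y] bond c/1=29/400: DF=(284539/250000 − 29/400·(0.976100+0.959100))/(1+29/400) = 1163/1250 ≈ 0.930400
step 4 [4y] bond c/1=17/400: DF=(2142177/2000000 − 17/400·(0.976100+0.959100+0.930400))/(1+17/400) = 4553/5000 ≈ 0.910600
step 5 [5y] zero: DF = P = 8903/10000 ≈ 0.890300
step 6 [6y] zero: DF = P = 421/500 ≈ 0.842000
step 7 [7y] bond c/1=27/400: DF=(4901587/4000000 − 27/400·(0.976100+0.959100+0.930400+0.910600+0.890300+0.842000))/(1+27/400) = 1999/2500 ≈ 0.799600
step 8 [8y] swap r/1=2244/70837: DF=(1 − 2244/70837·(0.976100+0.959100+0.930400+0.910600+0.890300+0.842000+0.799600))/(1+2244/70837) = 1939/2500 ≈ 0.775600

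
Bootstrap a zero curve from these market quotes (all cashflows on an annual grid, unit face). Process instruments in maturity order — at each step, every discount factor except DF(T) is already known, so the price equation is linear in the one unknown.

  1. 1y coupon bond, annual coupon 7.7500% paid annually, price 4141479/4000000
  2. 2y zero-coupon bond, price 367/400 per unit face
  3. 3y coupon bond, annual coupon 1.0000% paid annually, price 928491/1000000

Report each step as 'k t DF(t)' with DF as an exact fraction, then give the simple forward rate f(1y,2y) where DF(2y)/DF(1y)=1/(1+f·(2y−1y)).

1 1 9609/10000
2 2 367/400
3 3 9007/10000
f(1y,2y) = ((9609/10000)/(367/400) − 1)/(1) = 434/9175 ≈ 4.7302%

step 1 [1y] bond c/1=31/400: DF=(4141479/4000000 − 31/400·(0))/(1+31/400) = 9609/10000 ≈ 0.960900
step 2 [2y] zero: DF = P = 367/400 ≈ 0.917500
step 3 [3y] bond c/1=1/100: DF=(928491/1000000 − 1/100·(0.960900+0.917500))/(1+1/100) = 9007/10000 ≈ 0.900700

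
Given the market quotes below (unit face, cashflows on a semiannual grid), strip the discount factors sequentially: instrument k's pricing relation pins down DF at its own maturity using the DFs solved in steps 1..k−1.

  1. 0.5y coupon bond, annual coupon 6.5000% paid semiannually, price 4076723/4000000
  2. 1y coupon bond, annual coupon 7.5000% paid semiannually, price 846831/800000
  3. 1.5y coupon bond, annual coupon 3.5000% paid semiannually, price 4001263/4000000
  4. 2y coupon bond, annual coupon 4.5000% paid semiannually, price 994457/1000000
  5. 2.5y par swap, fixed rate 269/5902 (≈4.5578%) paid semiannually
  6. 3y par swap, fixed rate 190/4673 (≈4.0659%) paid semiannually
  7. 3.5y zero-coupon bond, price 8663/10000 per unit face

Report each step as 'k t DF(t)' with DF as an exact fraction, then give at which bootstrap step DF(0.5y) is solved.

step 1 [0.5y] bond c/2=13/400: DF=(4076723/4000000 − 13/400·(0))/(1+13/400) = 9871/10000 ≈ 0.987100
step 2 [1y] bond c/2=3/80: DF=(846831/800000 − 3/80·(0.987100))/(1+3/80) = 4923/5000 ≈ 0.984600
step 3 [1.5y] bond c/2=7/400: DF=(4001263/4000000 − 7/400·(0.987100+0.984600))/(1+7/400) = 2373/2500 ≈ 0.949200
step 4 [2y] bond c/2=9/400: DF=(994457/1000000 − 9/400·(0.987100+0.984600+0.949200))/(1+9/400) = 9083/10000 ≈ 0.908300
step 5 [2.5y] swap r/2=269/11804: DF=(1 − 269/11804·(0.987100+0.984600+0.949200+0.908300))/(1+269/11804) = 2231/2500 ≈ 0.892400
step 6 [3y] swap r/2=95/4673: DF=(1 − 95/4673·(0.987100+0.984600+0.949200+0.908300+0.892400))/(1+95/4673) = 443/500 ≈ 0.886000
step 7 [3.5y] zero: DF = P = 8663/10000 ≈ 0.866300

1 1/2 9871/10000
2 1 4923/5000
3 3/2 2373/2500
4 2 9083/10000
5 5/2 2231/2500
6 3 443/500
7 7/2 8663/10000
DF(0.5y) is solved at step 1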